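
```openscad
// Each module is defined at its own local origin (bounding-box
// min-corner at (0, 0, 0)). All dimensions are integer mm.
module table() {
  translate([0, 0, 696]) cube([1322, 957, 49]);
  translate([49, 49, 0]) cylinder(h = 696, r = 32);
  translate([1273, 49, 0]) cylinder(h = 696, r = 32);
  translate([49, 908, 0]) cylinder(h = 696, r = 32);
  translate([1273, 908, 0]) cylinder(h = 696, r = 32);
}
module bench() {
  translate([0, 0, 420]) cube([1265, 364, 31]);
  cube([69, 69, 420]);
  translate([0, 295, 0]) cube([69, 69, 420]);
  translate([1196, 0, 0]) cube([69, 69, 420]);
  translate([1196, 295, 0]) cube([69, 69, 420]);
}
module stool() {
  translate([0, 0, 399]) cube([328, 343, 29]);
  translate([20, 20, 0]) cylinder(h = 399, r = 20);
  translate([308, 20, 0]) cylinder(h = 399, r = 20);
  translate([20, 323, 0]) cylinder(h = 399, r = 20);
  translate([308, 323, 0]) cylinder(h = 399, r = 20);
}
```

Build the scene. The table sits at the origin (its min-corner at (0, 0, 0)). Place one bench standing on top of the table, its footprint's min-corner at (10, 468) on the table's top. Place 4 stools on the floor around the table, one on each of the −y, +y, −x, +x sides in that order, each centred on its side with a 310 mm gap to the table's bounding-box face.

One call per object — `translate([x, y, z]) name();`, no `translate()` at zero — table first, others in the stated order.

table();
translate([10, 468, 745]) bench();
translate([497, -653, 0]) stool();
translate([497, 1267, 0]) stool();
translate([-638, 307, 0]) stool();
translate([1632, 307, 0]) stool();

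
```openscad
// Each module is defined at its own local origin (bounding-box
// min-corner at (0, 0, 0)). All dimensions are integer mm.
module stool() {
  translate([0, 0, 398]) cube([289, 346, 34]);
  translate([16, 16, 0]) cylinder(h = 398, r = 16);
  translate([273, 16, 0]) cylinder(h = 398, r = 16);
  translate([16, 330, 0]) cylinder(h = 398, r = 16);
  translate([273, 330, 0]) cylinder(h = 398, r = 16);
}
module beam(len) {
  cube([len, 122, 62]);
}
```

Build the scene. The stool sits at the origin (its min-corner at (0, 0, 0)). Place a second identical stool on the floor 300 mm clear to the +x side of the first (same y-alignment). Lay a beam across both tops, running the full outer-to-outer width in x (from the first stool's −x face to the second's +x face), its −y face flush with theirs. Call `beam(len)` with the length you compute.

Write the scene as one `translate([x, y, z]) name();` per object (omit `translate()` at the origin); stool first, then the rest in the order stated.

stool();
translate([589, 0, 0]) stool();
translate([0, 0, 432]) beam(878);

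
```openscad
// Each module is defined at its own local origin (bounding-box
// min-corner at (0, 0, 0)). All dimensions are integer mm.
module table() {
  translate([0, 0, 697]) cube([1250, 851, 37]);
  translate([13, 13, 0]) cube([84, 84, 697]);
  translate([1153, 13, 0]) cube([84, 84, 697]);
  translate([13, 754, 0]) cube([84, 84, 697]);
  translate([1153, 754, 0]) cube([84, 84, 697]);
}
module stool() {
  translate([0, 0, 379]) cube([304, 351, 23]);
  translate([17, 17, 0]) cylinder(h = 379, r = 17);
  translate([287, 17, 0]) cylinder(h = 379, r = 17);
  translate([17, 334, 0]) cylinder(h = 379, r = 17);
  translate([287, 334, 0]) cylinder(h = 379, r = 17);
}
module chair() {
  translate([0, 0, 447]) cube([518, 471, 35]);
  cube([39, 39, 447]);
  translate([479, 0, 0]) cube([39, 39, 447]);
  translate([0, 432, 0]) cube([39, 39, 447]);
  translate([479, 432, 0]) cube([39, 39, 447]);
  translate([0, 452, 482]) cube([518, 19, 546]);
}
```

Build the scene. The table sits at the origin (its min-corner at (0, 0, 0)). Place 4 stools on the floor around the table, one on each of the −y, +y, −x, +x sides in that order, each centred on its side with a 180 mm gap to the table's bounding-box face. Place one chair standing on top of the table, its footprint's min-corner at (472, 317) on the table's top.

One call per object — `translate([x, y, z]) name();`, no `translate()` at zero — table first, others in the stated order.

table();
translate([473, -531, 0]) stool();
translate([473, 1031, 0]) stool();
translate([-484, 250, 0]) stool();
translate([1430, 250, 0]) stool();
translate([472, 317, 734]) chair();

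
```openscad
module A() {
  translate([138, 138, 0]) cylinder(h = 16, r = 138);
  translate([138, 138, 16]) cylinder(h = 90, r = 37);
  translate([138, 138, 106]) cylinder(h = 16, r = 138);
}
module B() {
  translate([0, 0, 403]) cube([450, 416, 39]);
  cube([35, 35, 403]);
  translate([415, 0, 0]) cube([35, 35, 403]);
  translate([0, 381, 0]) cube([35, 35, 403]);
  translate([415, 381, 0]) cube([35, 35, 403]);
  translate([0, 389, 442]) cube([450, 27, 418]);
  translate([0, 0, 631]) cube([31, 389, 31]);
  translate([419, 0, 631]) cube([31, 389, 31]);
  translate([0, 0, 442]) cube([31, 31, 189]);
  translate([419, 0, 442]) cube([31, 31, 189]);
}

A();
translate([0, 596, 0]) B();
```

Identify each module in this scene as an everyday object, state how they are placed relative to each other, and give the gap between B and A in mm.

A is a spool. B is a chair. The chair is on the floor beside the spool on its +y side. The gap between the chair and the spool is 320 mm.

The chair's nearest face is 320 mm from the spool's +y face.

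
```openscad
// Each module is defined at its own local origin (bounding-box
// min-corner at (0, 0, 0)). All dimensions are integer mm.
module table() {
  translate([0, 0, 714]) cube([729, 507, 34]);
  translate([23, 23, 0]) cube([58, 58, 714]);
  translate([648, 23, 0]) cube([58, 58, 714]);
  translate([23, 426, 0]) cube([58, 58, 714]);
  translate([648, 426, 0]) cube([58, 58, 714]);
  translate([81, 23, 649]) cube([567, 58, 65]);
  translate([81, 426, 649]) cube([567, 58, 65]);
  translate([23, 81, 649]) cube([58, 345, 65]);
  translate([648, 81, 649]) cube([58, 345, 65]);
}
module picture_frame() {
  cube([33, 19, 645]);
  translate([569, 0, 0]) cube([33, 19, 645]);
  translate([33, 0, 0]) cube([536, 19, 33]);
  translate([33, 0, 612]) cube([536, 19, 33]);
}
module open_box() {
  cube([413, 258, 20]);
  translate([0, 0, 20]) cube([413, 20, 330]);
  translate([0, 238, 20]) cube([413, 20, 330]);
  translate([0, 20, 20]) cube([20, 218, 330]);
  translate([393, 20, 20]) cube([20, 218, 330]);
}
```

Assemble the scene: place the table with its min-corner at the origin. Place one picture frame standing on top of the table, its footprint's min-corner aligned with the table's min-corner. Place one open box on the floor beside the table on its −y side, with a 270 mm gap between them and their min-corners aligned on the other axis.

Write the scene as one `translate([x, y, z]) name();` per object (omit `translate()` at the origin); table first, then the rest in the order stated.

table();
translate([0, 0, 748]) picture_frame();
translate([0, -528, 0]) open_box();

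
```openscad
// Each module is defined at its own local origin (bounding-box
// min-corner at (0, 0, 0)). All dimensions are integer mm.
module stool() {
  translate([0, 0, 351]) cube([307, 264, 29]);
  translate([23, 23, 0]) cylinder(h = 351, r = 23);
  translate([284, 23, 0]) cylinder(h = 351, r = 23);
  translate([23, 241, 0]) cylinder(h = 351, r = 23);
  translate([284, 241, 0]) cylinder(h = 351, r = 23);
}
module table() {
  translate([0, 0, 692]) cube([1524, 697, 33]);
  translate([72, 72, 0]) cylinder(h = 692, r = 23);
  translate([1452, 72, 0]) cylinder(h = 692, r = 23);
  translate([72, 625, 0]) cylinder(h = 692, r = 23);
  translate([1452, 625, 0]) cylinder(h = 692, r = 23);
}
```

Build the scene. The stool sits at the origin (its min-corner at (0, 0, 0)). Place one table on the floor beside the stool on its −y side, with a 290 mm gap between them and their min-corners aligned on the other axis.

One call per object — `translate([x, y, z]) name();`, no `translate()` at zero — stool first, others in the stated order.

stool();
translate([0, -987, 0]) table();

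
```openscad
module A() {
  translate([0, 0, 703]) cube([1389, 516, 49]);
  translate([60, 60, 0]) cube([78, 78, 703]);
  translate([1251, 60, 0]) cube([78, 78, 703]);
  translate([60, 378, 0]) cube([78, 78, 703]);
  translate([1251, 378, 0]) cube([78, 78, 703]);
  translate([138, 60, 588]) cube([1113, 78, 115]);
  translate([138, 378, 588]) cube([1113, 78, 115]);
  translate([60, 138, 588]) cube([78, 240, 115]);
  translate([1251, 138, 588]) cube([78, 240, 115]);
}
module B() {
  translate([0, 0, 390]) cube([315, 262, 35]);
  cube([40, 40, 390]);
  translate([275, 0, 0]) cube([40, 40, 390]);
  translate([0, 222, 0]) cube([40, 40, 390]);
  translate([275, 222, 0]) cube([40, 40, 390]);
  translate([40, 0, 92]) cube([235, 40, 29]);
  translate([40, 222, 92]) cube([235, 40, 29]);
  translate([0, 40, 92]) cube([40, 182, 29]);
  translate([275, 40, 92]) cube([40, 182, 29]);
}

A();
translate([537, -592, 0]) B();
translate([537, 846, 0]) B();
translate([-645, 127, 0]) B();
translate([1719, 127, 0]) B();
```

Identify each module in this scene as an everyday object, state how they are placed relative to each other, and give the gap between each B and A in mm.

Each stool's nearest face is 330 mm from the table's bounding box.

A is a table. B is a stool. Four stools sit around the table at the −y, +y, −x, +x sides. The gap between each stool and the table is 330 mm.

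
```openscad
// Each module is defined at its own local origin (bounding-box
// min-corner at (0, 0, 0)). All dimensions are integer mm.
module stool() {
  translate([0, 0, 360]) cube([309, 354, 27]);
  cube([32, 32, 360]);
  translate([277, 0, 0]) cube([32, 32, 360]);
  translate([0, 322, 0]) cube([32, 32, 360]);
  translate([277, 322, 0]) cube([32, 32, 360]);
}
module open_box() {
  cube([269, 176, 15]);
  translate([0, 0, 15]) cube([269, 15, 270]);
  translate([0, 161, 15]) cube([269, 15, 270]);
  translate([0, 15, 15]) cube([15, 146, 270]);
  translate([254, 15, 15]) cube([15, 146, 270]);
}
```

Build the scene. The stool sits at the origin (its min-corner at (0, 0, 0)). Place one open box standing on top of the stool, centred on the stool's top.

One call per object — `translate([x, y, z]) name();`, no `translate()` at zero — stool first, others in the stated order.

stool();
translate([20, 89, 387]) open_box();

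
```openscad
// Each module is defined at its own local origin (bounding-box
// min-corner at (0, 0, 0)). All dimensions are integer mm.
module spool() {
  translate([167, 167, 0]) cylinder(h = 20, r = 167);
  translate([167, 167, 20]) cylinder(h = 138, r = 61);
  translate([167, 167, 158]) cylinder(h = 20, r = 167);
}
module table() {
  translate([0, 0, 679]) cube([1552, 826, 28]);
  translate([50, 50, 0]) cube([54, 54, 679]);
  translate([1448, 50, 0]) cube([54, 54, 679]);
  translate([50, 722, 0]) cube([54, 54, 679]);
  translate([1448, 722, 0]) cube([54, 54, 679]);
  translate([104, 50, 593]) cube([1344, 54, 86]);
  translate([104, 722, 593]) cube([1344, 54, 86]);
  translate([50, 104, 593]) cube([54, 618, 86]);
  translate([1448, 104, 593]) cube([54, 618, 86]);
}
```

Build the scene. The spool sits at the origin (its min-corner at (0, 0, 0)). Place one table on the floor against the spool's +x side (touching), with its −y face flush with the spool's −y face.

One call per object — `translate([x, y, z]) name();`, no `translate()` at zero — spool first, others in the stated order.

spool();
translate([334, 0, 0]) table();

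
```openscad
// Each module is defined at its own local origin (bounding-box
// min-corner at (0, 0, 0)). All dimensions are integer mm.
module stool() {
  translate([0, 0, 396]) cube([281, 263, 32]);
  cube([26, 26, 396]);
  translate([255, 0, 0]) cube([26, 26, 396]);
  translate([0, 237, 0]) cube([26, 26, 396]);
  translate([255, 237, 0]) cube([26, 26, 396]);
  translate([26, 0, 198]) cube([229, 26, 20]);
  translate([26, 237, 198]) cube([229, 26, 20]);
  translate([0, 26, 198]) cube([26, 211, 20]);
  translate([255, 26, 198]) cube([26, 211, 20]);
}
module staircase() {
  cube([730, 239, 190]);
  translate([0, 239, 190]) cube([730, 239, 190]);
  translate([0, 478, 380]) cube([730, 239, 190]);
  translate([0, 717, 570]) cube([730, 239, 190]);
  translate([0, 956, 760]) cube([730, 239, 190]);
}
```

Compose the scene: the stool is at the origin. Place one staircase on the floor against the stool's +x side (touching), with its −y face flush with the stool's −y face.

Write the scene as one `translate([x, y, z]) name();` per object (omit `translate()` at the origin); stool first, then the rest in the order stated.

stool();
translate([281, 0, 0]) staircase();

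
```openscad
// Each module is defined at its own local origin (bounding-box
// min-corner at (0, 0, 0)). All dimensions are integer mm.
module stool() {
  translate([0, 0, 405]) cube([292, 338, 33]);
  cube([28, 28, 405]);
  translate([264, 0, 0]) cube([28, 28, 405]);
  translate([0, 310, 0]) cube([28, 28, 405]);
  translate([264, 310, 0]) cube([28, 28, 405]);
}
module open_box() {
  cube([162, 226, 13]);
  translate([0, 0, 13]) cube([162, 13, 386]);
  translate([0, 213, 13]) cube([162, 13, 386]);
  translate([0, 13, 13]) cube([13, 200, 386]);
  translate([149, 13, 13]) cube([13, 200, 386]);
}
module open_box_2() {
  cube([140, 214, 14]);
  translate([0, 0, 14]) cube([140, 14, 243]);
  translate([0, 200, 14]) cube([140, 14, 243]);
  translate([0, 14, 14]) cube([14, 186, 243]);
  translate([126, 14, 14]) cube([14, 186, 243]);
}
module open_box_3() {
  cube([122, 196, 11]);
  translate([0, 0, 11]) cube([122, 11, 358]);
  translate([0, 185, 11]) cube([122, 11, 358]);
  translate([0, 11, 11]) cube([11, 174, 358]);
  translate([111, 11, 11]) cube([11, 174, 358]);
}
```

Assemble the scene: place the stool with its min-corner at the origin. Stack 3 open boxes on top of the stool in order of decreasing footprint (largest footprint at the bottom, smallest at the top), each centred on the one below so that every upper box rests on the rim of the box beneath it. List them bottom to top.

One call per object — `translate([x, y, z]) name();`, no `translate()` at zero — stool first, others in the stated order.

stool();
translate([65, 56, 438]) open_box();
translate([76, 62, 837]) open_box_2();
translate([85, 71, 1094]) open_box_3();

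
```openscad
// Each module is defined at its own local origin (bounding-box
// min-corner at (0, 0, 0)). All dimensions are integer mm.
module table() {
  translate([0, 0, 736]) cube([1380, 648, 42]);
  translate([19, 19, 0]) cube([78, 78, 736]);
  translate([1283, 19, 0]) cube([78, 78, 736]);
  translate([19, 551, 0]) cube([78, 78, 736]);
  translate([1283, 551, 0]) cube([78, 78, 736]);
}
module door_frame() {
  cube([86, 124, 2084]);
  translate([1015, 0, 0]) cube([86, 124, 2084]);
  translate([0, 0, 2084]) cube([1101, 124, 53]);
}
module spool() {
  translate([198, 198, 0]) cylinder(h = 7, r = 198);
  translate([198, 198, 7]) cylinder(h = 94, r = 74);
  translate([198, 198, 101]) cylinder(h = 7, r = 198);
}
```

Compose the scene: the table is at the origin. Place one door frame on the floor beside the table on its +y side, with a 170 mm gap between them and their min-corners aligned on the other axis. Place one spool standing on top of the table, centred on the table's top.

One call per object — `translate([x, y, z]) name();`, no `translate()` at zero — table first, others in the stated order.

table();
translate([0, 818, 0]) door_frame();
translate([492, 126, 778]) spool();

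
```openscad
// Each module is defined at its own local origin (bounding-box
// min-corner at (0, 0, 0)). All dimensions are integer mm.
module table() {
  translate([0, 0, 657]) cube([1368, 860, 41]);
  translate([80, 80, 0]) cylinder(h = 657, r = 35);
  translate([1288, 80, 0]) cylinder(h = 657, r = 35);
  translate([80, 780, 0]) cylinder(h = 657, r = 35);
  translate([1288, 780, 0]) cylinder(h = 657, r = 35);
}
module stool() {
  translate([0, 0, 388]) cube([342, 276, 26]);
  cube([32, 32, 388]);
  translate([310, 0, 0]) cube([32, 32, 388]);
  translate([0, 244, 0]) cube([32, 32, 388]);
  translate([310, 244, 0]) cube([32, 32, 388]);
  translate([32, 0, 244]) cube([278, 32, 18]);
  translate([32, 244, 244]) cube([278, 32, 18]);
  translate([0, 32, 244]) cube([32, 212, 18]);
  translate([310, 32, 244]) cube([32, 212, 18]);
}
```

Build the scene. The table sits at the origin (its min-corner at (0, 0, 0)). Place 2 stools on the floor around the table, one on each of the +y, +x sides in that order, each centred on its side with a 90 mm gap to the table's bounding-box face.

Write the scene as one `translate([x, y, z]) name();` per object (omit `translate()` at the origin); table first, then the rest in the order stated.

table();
translate([513, 950, 0]) stool();
translate([1458, 292, 0]) stool();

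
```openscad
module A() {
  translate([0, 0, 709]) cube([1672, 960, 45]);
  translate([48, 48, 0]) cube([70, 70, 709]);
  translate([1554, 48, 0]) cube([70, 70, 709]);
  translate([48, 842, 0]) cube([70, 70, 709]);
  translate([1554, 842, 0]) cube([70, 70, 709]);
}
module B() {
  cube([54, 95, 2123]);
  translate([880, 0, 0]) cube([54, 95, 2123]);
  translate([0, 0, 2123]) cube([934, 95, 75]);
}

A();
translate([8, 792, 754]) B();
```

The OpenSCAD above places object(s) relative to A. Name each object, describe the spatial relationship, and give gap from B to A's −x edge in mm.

The door frame's min-x is at 8; the table's min-x is 0; gap = 8 mm.

A is a table. B is a door frame. The door frame is on top of the table. The gap from the door frame to the table's −x edge is 8 mm.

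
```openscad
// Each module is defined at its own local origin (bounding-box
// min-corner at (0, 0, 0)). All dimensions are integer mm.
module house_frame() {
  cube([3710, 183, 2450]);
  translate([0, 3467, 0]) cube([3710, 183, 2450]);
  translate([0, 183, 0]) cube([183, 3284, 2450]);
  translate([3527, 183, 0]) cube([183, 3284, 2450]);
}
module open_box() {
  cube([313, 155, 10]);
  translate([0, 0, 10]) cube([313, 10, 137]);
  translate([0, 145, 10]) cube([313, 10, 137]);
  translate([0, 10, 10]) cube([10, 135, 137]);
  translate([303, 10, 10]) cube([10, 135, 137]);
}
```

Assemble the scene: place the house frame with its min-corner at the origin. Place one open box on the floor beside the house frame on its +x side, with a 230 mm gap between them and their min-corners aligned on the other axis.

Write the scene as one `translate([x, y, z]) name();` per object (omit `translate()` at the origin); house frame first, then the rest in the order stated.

house_frame();
translate([3940, 0, 0]) open_box();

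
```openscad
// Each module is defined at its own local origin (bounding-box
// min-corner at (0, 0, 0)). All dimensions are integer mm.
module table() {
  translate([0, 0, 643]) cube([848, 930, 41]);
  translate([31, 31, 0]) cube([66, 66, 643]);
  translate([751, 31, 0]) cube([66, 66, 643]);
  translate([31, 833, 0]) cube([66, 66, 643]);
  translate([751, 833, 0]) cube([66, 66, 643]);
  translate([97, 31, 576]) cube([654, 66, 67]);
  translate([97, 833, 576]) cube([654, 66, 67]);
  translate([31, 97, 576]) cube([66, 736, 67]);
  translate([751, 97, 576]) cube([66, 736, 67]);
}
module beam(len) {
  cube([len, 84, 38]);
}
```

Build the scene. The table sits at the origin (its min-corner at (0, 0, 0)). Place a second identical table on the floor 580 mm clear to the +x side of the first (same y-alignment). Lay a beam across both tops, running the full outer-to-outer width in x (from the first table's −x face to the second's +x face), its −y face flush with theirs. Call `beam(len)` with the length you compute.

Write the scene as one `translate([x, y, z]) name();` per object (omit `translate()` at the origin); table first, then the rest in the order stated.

table();
translate([1428, 0, 0]) table();
translate([0, 0, 684]) beam(2276);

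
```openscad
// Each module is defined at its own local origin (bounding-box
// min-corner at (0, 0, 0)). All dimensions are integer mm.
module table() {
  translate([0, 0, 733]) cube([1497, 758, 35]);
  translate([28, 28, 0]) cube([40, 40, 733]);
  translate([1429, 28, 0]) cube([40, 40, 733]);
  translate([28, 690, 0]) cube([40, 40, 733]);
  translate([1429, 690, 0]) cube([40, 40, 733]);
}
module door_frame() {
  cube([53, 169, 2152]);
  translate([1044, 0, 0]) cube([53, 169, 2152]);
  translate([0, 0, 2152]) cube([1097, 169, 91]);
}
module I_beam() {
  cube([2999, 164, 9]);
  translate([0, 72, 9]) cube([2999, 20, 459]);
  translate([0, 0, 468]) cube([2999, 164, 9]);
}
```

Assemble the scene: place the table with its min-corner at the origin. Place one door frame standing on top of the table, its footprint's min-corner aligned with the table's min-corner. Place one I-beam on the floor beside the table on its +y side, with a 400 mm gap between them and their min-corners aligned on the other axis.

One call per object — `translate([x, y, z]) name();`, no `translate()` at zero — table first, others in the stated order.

table();
translate([0, 0, 768]) door_frame();
translate([0, 1158, 0]) I_beam();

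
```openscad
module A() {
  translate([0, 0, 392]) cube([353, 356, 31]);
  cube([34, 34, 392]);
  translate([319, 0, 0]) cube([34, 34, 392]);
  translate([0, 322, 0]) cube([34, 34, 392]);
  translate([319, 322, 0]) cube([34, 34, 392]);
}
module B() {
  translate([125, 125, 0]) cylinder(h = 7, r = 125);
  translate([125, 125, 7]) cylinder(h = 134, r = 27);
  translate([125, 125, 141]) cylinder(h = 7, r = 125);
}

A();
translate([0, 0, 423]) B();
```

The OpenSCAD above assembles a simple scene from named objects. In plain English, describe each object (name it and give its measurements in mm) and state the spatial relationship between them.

A is a four-legged stool. The seat is a 353×356×31 mm slab whose top surface is at z = 423 mm; four square legs, each 34×34 mm in cross-section, run from the floor (z = 0) to the underside of the seat, each flush with a corner of the seat.

B is a spool: two coaxial disc flanges of radius 125 mm and thickness 7 mm, joined by a core cylinder of radius 27 mm and height 134 mm. The lower flange rests on z = 0 and the three cylinders share a vertical axis.

The spool is on top of the stool.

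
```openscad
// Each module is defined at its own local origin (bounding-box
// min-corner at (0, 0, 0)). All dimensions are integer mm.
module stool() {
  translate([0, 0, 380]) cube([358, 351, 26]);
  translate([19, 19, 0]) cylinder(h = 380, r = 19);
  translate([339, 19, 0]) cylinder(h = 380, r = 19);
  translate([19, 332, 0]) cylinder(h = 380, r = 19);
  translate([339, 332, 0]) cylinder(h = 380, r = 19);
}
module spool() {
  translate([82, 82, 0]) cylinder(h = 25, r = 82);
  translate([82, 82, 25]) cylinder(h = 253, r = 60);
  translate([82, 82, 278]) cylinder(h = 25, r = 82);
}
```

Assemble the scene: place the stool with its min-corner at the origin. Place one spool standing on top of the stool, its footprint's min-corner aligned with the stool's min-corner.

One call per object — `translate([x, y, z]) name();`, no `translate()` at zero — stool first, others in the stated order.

stool();
translate([0, 0, 406]) spool();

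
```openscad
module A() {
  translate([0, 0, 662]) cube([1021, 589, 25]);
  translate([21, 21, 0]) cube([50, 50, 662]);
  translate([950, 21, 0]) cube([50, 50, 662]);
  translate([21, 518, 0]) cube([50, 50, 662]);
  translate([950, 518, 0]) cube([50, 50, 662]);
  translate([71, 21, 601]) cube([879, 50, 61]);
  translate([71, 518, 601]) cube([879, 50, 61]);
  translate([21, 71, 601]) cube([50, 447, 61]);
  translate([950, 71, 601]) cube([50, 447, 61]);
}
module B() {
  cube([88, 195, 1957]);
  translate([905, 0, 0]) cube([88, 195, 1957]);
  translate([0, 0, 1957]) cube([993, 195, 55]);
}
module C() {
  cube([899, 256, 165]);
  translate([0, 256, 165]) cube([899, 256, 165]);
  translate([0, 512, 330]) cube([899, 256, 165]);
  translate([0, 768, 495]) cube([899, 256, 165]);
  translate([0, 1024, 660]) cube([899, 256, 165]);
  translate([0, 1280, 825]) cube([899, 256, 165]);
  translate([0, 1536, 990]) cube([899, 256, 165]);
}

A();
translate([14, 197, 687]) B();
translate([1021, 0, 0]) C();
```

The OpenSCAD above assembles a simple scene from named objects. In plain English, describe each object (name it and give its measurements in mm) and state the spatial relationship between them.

A is a table: top 1021 mm (x) × 589 mm (y), 25 mm thick, upper face at z = 687 mm, on four 50×50 mm square legs, each inset 21 mm from the nearest pair of top edges, running from z = 0 to the bottom of the top. Four apron rails, 50 mm thick and 61 mm tall, run between adjacent legs with their top edges flush with the underside of the top and their outer faces flush with the legs' outer faces.

B is a door frame. The clear opening is 817 mm wide and 1957 mm high. Two 88 mm wide jambs, 195 mm deep, stand either side of the opening from the floor to the top of the opening. A 55 mm thick head sits across the top of both jambs, spanning the full outside width of the frame.

C is a run of 7 identical solid stair steps. Each tread is 899×256 mm and each step block is 165 mm high. Step 1 rests on the floor; step k is offset from step 1 by (k−1)×256 mm in y and (k−1)×165 mm in z.

The door frame is on top of the table, centred. The staircase is against the table's +x side, with their −y faces flush.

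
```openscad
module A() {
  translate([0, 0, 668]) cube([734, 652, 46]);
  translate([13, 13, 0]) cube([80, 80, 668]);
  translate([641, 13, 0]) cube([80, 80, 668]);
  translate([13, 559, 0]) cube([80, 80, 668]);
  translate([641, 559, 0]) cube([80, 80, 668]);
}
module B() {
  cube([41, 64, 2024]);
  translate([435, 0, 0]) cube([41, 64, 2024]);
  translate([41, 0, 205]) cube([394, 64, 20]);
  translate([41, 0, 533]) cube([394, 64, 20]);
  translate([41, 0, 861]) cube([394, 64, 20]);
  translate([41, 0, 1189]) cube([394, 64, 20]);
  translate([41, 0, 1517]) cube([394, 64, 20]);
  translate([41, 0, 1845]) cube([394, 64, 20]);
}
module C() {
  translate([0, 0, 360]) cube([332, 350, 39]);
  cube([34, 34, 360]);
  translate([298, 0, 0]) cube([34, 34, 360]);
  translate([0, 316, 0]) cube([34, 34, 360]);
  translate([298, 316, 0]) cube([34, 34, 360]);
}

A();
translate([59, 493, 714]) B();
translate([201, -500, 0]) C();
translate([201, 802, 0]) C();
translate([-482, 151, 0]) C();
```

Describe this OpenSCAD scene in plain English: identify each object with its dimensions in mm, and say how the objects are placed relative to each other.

A is a table with a 734×652 mm rectangular top, 46 mm thick, top surface at z = 714 mm, supported by four 80×80 mm square legs, each inset 13 mm from the nearest pair of top edges, running from the floor.

B is a wooden ladder with two side rails of 41×64 mm section and 2024 mm height, set 476 mm apart overall. Between them run 6 rectangular rungs (64 mm deep, 20 mm thick), front faces flush with the rails' −y face. The bottom of the first rung is 205 mm above the floor and each subsequent rung is 328 mm higher than the one below.

C is a four-legged stool. The seat is 332×350 mm, 39 mm thick, top at z = 399 mm. It stands on four square legs, each 34×34 mm in cross-section, from z = 0 to the seat underside, each flush with a corner of the seat.

The ladder is on top of the table. Three stools sit around the table at the −y, +y, −x sides.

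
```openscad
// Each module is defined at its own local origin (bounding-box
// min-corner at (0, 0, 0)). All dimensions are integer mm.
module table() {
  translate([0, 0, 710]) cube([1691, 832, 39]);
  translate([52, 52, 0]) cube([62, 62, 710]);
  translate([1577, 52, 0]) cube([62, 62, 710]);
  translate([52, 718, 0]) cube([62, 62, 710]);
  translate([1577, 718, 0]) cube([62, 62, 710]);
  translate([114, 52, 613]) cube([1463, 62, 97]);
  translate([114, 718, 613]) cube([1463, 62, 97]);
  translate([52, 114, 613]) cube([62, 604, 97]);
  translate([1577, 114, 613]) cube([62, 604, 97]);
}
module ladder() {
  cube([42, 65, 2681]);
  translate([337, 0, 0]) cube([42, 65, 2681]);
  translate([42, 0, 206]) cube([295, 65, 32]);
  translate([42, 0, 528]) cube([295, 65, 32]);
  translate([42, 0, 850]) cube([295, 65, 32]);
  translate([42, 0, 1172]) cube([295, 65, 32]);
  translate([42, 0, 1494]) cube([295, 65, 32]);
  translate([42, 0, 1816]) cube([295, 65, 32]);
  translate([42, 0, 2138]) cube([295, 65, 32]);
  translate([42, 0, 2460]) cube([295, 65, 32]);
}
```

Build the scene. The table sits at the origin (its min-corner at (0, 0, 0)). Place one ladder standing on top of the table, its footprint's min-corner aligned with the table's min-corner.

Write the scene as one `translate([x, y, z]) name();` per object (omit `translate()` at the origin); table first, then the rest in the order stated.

table();
translate([0, 0, 749]) ladder();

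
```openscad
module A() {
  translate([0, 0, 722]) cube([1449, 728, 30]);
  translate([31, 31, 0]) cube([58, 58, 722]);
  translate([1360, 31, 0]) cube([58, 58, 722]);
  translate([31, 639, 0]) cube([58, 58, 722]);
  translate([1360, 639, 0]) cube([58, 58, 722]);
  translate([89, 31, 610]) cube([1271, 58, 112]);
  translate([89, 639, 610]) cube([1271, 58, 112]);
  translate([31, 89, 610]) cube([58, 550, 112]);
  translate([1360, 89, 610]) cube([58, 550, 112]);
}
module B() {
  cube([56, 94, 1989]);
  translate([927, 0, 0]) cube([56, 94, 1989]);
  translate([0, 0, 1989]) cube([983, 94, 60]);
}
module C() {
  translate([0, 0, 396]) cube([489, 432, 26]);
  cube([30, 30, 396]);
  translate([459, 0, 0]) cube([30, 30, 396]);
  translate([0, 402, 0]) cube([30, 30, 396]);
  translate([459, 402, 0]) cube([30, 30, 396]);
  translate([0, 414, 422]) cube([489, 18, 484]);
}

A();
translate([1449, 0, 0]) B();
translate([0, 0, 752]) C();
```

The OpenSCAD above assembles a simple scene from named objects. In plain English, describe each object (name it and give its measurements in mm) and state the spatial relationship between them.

A is a rectangular dining table. The top is 1449×728×30 mm with its upper surface at z = 752 mm. It stands on four 58×58 mm square legs, each inset 31 mm from the nearest pair of top edges, running from the floor to the underside of the top. Four apron rails, 58 mm thick and 112 mm tall, run between adjacent legs with their top edges flush with the underside of the top and their outer faces flush with the legs' outer faces.

B is a rectangular door frame: two vertical jambs of 56×94 mm section, 1989 mm tall, with a clear opening 871 mm wide between their inner faces. A header 60 mm tall and 94 mm deep lies on top of the jambs and spans the full outside width.

C is a chair. The seat is a 489×432×26 mm slab with its top at z = 422 mm, on four 30×30 mm corner legs (flush with the seat edges, standing on z = 0). A flat backrest 18 mm thick, 484 mm tall, spans the full seat width and rises from the seat top along its +y edge, rear face flush with the rear of the seat.

The door frame is against the table's +x side, with their −y faces flush. The chair is on top of the table.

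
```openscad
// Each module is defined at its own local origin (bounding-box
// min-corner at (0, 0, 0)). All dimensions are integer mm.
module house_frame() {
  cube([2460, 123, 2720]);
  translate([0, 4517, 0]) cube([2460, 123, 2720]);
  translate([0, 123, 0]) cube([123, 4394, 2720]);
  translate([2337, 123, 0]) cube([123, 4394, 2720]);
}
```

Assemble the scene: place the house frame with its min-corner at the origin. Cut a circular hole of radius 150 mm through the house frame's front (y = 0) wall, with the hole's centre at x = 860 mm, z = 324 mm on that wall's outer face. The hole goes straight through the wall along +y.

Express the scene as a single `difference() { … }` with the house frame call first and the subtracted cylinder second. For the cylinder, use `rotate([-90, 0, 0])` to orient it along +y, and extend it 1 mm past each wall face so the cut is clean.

difference() {
  house_frame();
  translate([860, -1, 324]) rotate([-90, 0, 0]) cylinder(h = 125, r = 150);
}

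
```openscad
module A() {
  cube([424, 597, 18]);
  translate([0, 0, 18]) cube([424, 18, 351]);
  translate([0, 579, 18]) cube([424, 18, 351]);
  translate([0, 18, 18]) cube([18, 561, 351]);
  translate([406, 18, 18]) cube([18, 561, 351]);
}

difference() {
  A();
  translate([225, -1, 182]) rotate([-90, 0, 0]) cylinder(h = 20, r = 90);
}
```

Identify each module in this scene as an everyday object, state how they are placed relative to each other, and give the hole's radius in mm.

A is an open box. The open box has a circular hole through its front wall. The hole's radius is 90 mm.

The subtracted cylinder has r = 90 mm.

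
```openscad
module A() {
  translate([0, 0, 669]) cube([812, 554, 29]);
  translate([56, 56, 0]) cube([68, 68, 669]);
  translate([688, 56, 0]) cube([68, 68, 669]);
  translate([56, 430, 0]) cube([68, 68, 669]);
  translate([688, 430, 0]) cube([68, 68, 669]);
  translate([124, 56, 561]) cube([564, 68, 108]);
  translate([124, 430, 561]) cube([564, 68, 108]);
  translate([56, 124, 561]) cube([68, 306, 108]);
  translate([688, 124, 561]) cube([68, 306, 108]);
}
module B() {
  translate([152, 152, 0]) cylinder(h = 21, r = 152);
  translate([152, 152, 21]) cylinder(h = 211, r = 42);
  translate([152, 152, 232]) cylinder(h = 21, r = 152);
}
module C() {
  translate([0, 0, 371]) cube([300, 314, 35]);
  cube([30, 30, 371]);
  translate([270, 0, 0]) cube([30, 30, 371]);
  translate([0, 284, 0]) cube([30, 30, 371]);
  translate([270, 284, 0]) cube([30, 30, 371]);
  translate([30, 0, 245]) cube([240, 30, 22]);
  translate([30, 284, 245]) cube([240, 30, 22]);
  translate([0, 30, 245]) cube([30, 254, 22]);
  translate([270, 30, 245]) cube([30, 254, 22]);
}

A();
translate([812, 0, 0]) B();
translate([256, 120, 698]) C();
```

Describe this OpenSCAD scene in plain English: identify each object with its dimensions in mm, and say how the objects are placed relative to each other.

A is a rectangular dining table. The top is 812×554×29 mm with its upper surface at z = 698 mm. It stands on four 68×68 mm square legs, each inset 56 mm from the nearest pair of top edges, running from the floor to the underside of the top. Four apron rails, 68 mm thick and 108 mm tall, run between adjacent legs with their top edges flush with the underside of the top and their outer faces flush with the legs' outer faces.

B is a spool: two coaxial disc flanges of radius 152 mm and thickness 21 mm, joined by a core cylinder of radius 42 mm and height 211 mm. The lower flange rests on z = 0 and the three cylinders share a vertical axis.

C is a four-legged stool. The seat is 300×314 mm, 35 mm thick, top at z = 406 mm. It stands on four square legs, each 30×30 mm in cross-section, from z = 0 to the seat underside, each flush with a corner of the seat. Four stretchers, 30 mm wide and 22 mm tall, connect adjacent legs with their undersides at z = 245 mm, each running between the inner faces of the legs it joins and aligned with the legs' outer faces on the other axis.

The spool is against the table's +x side, with their −y faces flush. The stool is on top of the table, centred.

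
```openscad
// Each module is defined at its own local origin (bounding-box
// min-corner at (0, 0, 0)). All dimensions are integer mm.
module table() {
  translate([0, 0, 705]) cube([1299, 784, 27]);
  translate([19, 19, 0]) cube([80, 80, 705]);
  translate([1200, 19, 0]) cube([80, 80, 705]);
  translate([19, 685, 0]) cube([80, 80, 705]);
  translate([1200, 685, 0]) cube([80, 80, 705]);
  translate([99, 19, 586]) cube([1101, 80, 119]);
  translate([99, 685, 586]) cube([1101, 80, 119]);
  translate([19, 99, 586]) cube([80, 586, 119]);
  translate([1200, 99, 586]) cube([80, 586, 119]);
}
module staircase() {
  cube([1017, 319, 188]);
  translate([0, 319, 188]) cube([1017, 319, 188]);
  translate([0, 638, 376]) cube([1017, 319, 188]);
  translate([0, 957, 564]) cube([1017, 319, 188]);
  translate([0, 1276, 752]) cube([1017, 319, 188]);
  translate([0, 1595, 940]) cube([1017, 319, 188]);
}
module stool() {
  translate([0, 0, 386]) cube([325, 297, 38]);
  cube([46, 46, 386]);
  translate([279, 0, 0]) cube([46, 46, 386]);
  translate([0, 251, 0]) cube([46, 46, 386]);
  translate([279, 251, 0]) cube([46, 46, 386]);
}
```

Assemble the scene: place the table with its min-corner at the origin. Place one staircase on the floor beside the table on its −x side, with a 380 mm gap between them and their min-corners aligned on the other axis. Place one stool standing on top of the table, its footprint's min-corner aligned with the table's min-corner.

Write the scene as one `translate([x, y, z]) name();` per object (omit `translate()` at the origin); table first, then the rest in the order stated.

table();
translate([-1397, 0, 0]) staircase();
translate([0, 0, 732]) stool();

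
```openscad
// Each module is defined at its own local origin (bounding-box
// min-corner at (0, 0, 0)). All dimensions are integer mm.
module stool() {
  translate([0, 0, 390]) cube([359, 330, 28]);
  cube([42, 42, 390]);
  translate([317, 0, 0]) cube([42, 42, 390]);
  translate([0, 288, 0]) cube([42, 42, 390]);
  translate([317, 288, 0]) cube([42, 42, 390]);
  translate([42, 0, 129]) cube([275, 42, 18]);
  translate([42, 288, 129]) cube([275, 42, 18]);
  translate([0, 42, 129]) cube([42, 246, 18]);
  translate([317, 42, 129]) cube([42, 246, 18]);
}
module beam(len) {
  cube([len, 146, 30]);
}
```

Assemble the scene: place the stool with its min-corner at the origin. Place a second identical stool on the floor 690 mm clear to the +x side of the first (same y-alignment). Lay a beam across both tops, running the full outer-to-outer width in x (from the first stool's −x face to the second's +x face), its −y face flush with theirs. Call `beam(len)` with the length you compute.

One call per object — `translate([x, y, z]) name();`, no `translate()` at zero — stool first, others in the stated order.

stool();
translate([1049, 0, 0]) stool();
translate([0, 0, 418]) beam(1408);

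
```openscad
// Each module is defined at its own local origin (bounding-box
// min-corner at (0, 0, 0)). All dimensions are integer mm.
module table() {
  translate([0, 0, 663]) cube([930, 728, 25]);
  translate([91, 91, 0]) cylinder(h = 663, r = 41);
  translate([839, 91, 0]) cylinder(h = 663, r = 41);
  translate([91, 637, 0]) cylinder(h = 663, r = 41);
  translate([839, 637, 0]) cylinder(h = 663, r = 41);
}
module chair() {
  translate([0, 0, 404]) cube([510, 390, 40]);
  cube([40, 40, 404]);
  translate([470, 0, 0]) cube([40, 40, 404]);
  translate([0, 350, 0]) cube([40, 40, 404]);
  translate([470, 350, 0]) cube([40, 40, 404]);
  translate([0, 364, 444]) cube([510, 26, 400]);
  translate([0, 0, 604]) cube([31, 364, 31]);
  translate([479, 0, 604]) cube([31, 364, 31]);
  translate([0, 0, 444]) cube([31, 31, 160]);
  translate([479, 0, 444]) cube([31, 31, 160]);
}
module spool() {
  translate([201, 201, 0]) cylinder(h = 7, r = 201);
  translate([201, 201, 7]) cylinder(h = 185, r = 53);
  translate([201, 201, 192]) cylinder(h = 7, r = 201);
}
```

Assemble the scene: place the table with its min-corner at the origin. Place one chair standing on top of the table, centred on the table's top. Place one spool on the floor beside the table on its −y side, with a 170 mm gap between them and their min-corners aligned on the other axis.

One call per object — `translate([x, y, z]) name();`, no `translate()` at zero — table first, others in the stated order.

table();
translate([210, 169, 688]) chair();
translate([0, -572, 0]) spool();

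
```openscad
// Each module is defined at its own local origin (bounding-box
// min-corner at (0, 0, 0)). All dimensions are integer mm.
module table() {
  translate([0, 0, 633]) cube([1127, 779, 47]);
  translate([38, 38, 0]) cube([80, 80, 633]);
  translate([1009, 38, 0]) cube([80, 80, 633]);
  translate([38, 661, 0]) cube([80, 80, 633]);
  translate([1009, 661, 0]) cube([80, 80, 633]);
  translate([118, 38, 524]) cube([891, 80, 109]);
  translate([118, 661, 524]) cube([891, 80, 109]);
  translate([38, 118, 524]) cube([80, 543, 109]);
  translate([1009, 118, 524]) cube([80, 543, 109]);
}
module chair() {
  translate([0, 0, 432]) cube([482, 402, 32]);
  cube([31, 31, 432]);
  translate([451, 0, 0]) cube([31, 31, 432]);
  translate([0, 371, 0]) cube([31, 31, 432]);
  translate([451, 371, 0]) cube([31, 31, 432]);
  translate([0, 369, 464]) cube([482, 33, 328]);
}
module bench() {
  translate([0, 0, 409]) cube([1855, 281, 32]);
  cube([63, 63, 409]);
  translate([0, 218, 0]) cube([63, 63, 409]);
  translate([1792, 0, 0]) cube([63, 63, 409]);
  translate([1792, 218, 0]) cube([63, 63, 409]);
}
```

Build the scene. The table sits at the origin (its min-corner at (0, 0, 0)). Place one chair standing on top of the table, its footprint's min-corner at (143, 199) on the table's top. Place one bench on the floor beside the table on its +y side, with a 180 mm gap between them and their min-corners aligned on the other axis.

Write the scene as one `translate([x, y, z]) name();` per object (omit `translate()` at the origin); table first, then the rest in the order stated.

table();
translate([143, 199, 680]) chair();
translate([0, 959, 0]) bench();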